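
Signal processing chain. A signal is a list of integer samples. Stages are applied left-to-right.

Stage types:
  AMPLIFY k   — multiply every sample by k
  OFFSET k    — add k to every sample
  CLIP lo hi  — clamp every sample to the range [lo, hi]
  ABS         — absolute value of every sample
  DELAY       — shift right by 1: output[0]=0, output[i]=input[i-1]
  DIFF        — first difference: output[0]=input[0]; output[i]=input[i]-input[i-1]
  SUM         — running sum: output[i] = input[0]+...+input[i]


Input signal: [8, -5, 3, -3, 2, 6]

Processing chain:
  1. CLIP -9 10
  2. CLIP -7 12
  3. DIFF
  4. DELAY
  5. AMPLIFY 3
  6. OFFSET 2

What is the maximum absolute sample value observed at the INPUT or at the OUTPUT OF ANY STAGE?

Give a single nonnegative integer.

Input: [8, -5, 3, -3, 2, 6] (max |s|=8)
Stage 1 (CLIP -9 10): clip(8,-9,10)=8, clip(-5,-9,10)=-5, clip(3,-9,10)=3, clip(-3,-9,10)=-3, clip(2,-9,10)=2, clip(6,-9,10)=6 -> [8, -5, 3, -3, 2, 6] (max |s|=8)
Stage 2 (CLIP -7 12): clip(8,-7,12)=8, clip(-5,-7,12)=-5, clip(3,-7,12)=3, clip(-3,-7,12)=-3, clip(2,-7,12)=2, clip(6,-7,12)=6 -> [8, -5, 3, -3, 2, 6] (max |s|=8)
Stage 3 (DIFF): s[0]=8, -5-8=-13, 3--5=8, -3-3=-6, 2--3=5, 6-2=4 -> [8, -13, 8, -6, 5, 4] (max |s|=13)
Stage 4 (DELAY): [0, 8, -13, 8, -6, 5] = [0, 8, -13, 8, -6, 5] -> [0, 8, -13, 8, -6, 5] (max |s|=13)
Stage 5 (AMPLIFY 3): 0*3=0, 8*3=24, -13*3=-39, 8*3=24, -6*3=-18, 5*3=15 -> [0, 24, -39, 24, -18, 15] (max |s|=39)
Stage 6 (OFFSET 2): 0+2=2, 24+2=26, -39+2=-37, 24+2=26, -18+2=-16, 15+2=17 -> [2, 26, -37, 26, -16, 17] (max |s|=37)
Overall max amplitude: 39

Answer: 39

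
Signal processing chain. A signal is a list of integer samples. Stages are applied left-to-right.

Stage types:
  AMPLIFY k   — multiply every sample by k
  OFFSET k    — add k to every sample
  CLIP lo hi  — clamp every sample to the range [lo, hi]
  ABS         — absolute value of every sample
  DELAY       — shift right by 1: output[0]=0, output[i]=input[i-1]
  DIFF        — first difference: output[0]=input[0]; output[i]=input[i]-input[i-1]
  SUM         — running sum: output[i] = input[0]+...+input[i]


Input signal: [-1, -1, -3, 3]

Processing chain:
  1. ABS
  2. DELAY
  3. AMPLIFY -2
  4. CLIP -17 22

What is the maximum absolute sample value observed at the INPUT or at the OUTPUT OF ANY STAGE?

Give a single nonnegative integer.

Input: [-1, -1, -3, 3] (max |s|=3)
Stage 1 (ABS): |-1|=1, |-1|=1, |-3|=3, |3|=3 -> [1, 1, 3, 3] (max |s|=3)
Stage 2 (DELAY): [0, 1, 1, 3] = [0, 1, 1, 3] -> [0, 1, 1, 3] (max |s|=3)
Stage 3 (AMPLIFY -2): 0*-2=0, 1*-2=-2, 1*-2=-2, 3*-2=-6 -> [0, -2, -2, -6] (max |s|=6)
Stage 4 (CLIP -17 22): clip(0,-17,22)=0, clip(-2,-17,22)=-2, clip(-2,-17,22)=-2, clip(-6,-17,22)=-6 -> [0, -2, -2, -6] (max |s|=6)
Overall max amplitude: 6

Answer: 6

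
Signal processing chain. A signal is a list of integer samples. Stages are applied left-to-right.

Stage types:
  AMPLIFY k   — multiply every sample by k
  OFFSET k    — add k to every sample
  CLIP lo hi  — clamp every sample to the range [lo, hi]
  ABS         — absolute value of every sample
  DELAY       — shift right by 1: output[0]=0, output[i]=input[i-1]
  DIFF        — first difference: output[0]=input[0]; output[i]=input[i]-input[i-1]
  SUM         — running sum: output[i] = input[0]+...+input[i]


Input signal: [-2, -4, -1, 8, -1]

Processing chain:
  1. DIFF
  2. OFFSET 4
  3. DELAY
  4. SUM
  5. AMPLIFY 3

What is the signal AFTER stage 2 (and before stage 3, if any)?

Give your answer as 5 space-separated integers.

Input: [-2, -4, -1, 8, -1]
Stage 1 (DIFF): s[0]=-2, -4--2=-2, -1--4=3, 8--1=9, -1-8=-9 -> [-2, -2, 3, 9, -9]
Stage 2 (OFFSET 4): -2+4=2, -2+4=2, 3+4=7, 9+4=13, -9+4=-5 -> [2, 2, 7, 13, -5]

Answer: 2 2 7 13 -5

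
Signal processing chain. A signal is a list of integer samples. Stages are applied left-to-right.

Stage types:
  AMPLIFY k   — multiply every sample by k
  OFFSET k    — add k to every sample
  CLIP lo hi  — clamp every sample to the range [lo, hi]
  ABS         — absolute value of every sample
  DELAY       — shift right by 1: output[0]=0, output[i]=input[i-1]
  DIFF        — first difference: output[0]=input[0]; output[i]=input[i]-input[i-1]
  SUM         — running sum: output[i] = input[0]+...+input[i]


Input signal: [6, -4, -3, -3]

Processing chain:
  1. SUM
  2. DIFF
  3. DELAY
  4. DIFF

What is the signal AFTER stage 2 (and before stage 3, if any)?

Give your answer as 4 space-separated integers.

Input: [6, -4, -3, -3]
Stage 1 (SUM): sum[0..0]=6, sum[0..1]=2, sum[0..2]=-1, sum[0..3]=-4 -> [6, 2, -1, -4]
Stage 2 (DIFF): s[0]=6, 2-6=-4, -1-2=-3, -4--1=-3 -> [6, -4, -3, -3]

Answer: 6 -4 -3 -3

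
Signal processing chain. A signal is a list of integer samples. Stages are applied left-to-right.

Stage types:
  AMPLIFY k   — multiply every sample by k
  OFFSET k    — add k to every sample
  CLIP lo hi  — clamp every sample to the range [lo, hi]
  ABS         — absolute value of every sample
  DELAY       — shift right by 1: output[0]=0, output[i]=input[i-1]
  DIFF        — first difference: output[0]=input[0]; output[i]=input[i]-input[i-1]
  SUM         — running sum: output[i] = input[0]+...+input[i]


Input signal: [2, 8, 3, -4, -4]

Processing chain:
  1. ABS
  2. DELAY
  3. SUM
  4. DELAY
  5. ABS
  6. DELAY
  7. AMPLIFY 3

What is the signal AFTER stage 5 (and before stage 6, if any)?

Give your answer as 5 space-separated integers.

Answer: 0 0 2 10 13

Derivation:
Input: [2, 8, 3, -4, -4]
Stage 1 (ABS): |2|=2, |8|=8, |3|=3, |-4|=4, |-4|=4 -> [2, 8, 3, 4, 4]
Stage 2 (DELAY): [0, 2, 8, 3, 4] = [0, 2, 8, 3, 4] -> [0, 2, 8, 3, 4]
Stage 3 (SUM): sum[0..0]=0, sum[0..1]=2, sum[0..2]=10, sum[0..3]=13, sum[0..4]=17 -> [0, 2, 10, 13, 17]
Stage 4 (DELAY): [0, 0, 2, 10, 13] = [0, 0, 2, 10, 13] -> [0, 0, 2, 10, 13]
Stage 5 (ABS): |0|=0, |0|=0, |2|=2, |10|=10, |13|=13 -> [0, 0, 2, 10, 13]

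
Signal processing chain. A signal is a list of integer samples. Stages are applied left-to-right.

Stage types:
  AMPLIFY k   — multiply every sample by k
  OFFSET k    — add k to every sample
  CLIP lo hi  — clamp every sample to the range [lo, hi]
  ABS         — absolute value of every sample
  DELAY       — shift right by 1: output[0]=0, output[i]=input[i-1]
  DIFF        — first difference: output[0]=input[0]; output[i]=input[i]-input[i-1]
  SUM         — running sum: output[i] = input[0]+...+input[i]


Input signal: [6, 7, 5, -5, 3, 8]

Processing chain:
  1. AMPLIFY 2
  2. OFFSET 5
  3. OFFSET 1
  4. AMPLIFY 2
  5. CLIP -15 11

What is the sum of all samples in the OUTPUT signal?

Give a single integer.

Input: [6, 7, 5, -5, 3, 8]
Stage 1 (AMPLIFY 2): 6*2=12, 7*2=14, 5*2=10, -5*2=-10, 3*2=6, 8*2=16 -> [12, 14, 10, -10, 6, 16]
Stage 2 (OFFSET 5): 12+5=17, 14+5=19, 10+5=15, -10+5=-5, 6+5=11, 16+5=21 -> [17, 19, 15, -5, 11, 21]
Stage 3 (OFFSET 1): 17+1=18, 19+1=20, 15+1=16, -5+1=-4, 11+1=12, 21+1=22 -> [18, 20, 16, -4, 12, 22]
Stage 4 (AMPLIFY 2): 18*2=36, 20*2=40, 16*2=32, -4*2=-8, 12*2=24, 22*2=44 -> [36, 40, 32, -8, 24, 44]
Stage 5 (CLIP -15 11): clip(36,-15,11)=11, clip(40,-15,11)=11, clip(32,-15,11)=11, clip(-8,-15,11)=-8, clip(24,-15,11)=11, clip(44,-15,11)=11 -> [11, 11, 11, -8, 11, 11]
Output sum: 47

Answer: 47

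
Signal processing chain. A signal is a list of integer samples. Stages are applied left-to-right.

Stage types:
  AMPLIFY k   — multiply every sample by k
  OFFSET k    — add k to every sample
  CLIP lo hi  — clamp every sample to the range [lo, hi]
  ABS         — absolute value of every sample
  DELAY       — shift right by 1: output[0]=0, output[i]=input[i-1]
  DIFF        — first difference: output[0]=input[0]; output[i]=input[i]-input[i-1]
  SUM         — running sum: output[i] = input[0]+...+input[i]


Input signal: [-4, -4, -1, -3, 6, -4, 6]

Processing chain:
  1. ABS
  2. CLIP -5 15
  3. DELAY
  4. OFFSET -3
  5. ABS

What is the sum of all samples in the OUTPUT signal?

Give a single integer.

Answer: 11

Derivation:
Input: [-4, -4, -1, -3, 6, -4, 6]
Stage 1 (ABS): |-4|=4, |-4|=4, |-1|=1, |-3|=3, |6|=6, |-4|=4, |6|=6 -> [4, 4, 1, 3, 6, 4, 6]
Stage 2 (CLIP -5 15): clip(4,-5,15)=4, clip(4,-5,15)=4, clip(1,-5,15)=1, clip(3,-5,15)=3, clip(6,-5,15)=6, clip(4,-5,15)=4, clip(6,-5,15)=6 -> [4, 4, 1, 3, 6, 4, 6]
Stage 3 (DELAY): [0, 4, 4, 1, 3, 6, 4] = [0, 4, 4, 1, 3, 6, 4] -> [0, 4, 4, 1, 3, 6, 4]
Stage 4 (OFFSET -3): 0+-3=-3, 4+-3=1, 4+-3=1, 1+-3=-2, 3+-3=0, 6+-3=3, 4+-3=1 -> [-3, 1, 1, -2, 0, 3, 1]
Stage 5 (ABS): |-3|=3, |1|=1, |1|=1, |-2|=2, |0|=0, |3|=3, |1|=1 -> [3, 1, 1, 2, 0, 3, 1]
Output sum: 11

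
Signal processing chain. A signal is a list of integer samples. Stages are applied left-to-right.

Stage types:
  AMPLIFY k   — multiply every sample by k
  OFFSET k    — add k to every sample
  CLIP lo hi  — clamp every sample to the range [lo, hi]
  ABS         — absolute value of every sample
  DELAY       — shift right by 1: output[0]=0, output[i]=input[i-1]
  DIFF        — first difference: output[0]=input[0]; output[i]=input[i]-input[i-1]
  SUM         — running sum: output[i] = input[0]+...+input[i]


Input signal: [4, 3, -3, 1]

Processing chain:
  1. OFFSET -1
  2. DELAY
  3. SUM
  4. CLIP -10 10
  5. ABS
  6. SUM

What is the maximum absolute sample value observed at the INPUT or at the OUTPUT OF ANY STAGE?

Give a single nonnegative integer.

Input: [4, 3, -3, 1] (max |s|=4)
Stage 1 (OFFSET -1): 4+-1=3, 3+-1=2, -3+-1=-4, 1+-1=0 -> [3, 2, -4, 0] (max |s|=4)
Stage 2 (DELAY): [0, 3, 2, -4] = [0, 3, 2, -4] -> [0, 3, 2, -4] (max |s|=4)
Stage 3 (SUM): sum[0..0]=0, sum[0..1]=3, sum[0..2]=5, sum[0..3]=1 -> [0, 3, 5, 1] (max |s|=5)
Stage 4 (CLIP -10 10): clip(0,-10,10)=0, clip(3,-10,10)=3, clip(5,-10,10)=5, clip(1,-10,10)=1 -> [0, 3, 5, 1] (max |s|=5)
Stage 5 (ABS): |0|=0, |3|=3, |5|=5, |1|=1 -> [0, 3, 5, 1] (max |s|=5)
Stage 6 (SUM): sum[0..0]=0, sum[0..1]=3, sum[0..2]=8, sum[0..3]=9 -> [0, 3, 8, 9] (max |s|=9)
Overall max amplitude: 9

Answer: 9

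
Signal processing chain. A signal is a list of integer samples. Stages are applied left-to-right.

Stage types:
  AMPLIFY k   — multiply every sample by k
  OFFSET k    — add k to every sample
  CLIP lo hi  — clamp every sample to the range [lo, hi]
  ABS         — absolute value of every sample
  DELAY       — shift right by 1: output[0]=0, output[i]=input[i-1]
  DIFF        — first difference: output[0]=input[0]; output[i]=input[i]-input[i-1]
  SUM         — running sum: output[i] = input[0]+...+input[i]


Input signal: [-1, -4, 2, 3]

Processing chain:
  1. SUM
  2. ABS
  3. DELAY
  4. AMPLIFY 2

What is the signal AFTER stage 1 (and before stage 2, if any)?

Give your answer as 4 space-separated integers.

Answer: -1 -5 -3 0

Derivation:
Input: [-1, -4, 2, 3]
Stage 1 (SUM): sum[0..0]=-1, sum[0..1]=-5, sum[0..2]=-3, sum[0..3]=0 -> [-1, -5, -3, 0]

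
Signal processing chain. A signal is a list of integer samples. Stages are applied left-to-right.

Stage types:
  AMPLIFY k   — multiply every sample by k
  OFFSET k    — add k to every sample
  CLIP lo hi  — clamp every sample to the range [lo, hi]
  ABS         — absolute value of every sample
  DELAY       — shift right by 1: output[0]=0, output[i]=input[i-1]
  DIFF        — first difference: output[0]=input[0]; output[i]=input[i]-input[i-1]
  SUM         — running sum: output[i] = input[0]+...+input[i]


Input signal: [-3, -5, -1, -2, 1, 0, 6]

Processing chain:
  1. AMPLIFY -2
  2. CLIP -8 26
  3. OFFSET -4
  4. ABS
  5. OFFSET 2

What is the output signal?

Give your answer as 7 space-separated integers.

Answer: 4 8 4 2 8 6 14

Derivation:
Input: [-3, -5, -1, -2, 1, 0, 6]
Stage 1 (AMPLIFY -2): -3*-2=6, -5*-2=10, -1*-2=2, -2*-2=4, 1*-2=-2, 0*-2=0, 6*-2=-12 -> [6, 10, 2, 4, -2, 0, -12]
Stage 2 (CLIP -8 26): clip(6,-8,26)=6, clip(10,-8,26)=10, clip(2,-8,26)=2, clip(4,-8,26)=4, clip(-2,-8,26)=-2, clip(0,-8,26)=0, clip(-12,-8,26)=-8 -> [6, 10, 2, 4, -2, 0, -8]
Stage 3 (OFFSET -4): 6+-4=2, 10+-4=6, 2+-4=-2, 4+-4=0, -2+-4=-6, 0+-4=-4, -8+-4=-12 -> [2, 6, -2, 0, -6, -4, -12]
Stage 4 (ABS): |2|=2, |6|=6, |-2|=2, |0|=0, |-6|=6, |-4|=4, |-12|=12 -> [2, 6, 2, 0, 6, 4, 12]
Stage 5 (OFFSET 2): 2+2=4, 6+2=8, 2+2=4, 0+2=2, 6+2=8, 4+2=6, 12+2=14 -> [4, 8, 4, 2, 8, 6, 14]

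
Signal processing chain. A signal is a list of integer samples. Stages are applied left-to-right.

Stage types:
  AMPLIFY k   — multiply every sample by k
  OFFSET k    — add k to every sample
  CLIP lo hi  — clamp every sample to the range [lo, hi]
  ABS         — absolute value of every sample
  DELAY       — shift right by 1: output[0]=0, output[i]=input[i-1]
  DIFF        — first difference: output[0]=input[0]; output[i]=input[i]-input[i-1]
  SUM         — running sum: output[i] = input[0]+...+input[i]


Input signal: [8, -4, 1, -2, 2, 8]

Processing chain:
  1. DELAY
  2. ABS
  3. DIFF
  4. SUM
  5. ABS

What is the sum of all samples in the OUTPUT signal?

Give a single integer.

Input: [8, -4, 1, -2, 2, 8]
Stage 1 (DELAY): [0, 8, -4, 1, -2, 2] = [0, 8, -4, 1, -2, 2] -> [0, 8, -4, 1, -2, 2]
Stage 2 (ABS): |0|=0, |8|=8, |-4|=4, |1|=1, |-2|=2, |2|=2 -> [0, 8, 4, 1, 2, 2]
Stage 3 (DIFF): s[0]=0, 8-0=8, 4-8=-4, 1-4=-3, 2-1=1, 2-2=0 -> [0, 8, -4, -3, 1, 0]
Stage 4 (SUM): sum[0..0]=0, sum[0..1]=8, sum[0..2]=4, sum[0..3]=1, sum[0..4]=2, sum[0..5]=2 -> [0, 8, 4, 1, 2, 2]
Stage 5 (ABS): |0|=0, |8|=8, |4|=4, |1|=1, |2|=2, |2|=2 -> [0, 8, 4, 1, 2, 2]
Output sum: 17

Answer: 17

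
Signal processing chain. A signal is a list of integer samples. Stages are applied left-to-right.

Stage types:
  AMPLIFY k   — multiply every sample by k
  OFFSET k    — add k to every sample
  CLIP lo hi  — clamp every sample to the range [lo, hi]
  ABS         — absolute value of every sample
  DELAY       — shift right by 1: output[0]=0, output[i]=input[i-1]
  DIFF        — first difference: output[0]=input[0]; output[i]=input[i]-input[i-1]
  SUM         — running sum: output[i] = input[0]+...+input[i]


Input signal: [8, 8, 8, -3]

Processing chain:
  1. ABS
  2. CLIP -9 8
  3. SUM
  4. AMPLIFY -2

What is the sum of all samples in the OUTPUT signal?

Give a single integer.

Input: [8, 8, 8, -3]
Stage 1 (ABS): |8|=8, |8|=8, |8|=8, |-3|=3 -> [8, 8, 8, 3]
Stage 2 (CLIP -9 8): clip(8,-9,8)=8, clip(8,-9,8)=8, clip(8,-9,8)=8, clip(3,-9,8)=3 -> [8, 8, 8, 3]
Stage 3 (SUM): sum[0..0]=8, sum[0..1]=16, sum[0..2]=24, sum[0..3]=27 -> [8, 16, 24, 27]
Stage 4 (AMPLIFY -2): 8*-2=-16, 16*-2=-32, 24*-2=-48, 27*-2=-54 -> [-16, -32, -48, -54]
Output sum: -150

Answer: -150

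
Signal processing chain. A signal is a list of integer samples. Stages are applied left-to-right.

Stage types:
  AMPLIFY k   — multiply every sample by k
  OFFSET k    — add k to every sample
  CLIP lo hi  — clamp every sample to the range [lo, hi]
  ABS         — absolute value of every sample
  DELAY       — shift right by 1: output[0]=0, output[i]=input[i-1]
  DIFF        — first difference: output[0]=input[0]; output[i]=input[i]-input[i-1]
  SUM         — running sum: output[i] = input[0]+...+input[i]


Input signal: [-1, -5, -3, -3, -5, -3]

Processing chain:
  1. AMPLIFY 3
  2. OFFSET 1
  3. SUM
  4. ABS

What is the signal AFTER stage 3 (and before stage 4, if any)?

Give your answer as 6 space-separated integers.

Input: [-1, -5, -3, -3, -5, -3]
Stage 1 (AMPLIFY 3): -1*3=-3, -5*3=-15, -3*3=-9, -3*3=-9, -5*3=-15, -3*3=-9 -> [-3, -15, -9, -9, -15, -9]
Stage 2 (OFFSET 1): -3+1=-2, -15+1=-14, -9+1=-8, -9+1=-8, -15+1=-14, -9+1=-8 -> [-2, -14, -8, -8, -14, -8]
Stage 3 (SUM): sum[0..0]=-2, sum[0..1]=-16, sum[0..2]=-24, sum[0..3]=-32, sum[0..4]=-46, sum[0..5]=-54 -> [-2, -16, -24, -32, -46, -54]

Answer: -2 -16 -24 -32 -46 -54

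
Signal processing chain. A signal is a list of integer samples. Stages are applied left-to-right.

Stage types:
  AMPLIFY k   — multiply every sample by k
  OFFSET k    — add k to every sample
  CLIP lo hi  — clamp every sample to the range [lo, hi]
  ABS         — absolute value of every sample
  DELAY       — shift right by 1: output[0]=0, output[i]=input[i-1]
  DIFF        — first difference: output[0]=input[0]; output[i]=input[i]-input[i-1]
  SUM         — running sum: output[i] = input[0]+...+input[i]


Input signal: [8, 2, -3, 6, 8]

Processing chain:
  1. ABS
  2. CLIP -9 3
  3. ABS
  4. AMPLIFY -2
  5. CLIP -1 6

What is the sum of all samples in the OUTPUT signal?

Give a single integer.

Answer: -5

Derivation:
Input: [8, 2, -3, 6, 8]
Stage 1 (ABS): |8|=8, |2|=2, |-3|=3, |6|=6, |8|=8 -> [8, 2, 3, 6, 8]
Stage 2 (CLIP -9 3): clip(8,-9,3)=3, clip(2,-9,3)=2, clip(3,-9,3)=3, clip(6,-9,3)=3, clip(8,-9,3)=3 -> [3, 2, 3, 3, 3]
Stage 3 (ABS): |3|=3, |2|=2, |3|=3, |3|=3, |3|=3 -> [3, 2, 3, 3, 3]
Stage 4 (AMPLIFY -2): 3*-2=-6, 2*-2=-4, 3*-2=-6, 3*-2=-6, 3*-2=-6 -> [-6, -4, -6, -6, -6]
Stage 5 (CLIP -1 6): clip(-6,-1,6)=-1, clip(-4,-1,6)=-1, clip(-6,-1,6)=-1, clip(-6,-1,6)=-1, clip(-6,-1,6)=-1 -> [-1, -1, -1, -1, -1]
Output sum: -5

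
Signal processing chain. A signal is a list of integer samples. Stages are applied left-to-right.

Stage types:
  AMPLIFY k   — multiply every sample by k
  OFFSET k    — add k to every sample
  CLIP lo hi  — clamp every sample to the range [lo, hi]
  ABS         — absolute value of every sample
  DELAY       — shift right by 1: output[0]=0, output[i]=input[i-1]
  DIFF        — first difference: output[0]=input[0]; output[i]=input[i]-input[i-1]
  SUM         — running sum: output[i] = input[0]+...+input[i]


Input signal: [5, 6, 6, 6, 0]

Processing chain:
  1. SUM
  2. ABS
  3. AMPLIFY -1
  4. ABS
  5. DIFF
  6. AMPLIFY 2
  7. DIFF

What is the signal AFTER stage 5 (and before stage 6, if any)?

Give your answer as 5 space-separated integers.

Input: [5, 6, 6, 6, 0]
Stage 1 (SUM): sum[0..0]=5, sum[0..1]=11, sum[0..2]=17, sum[0..3]=23, sum[0..4]=23 -> [5, 11, 17, 23, 23]
Stage 2 (ABS): |5|=5, |11|=11, |17|=17, |23|=23, |23|=23 -> [5, 11, 17, 23, 23]
Stage 3 (AMPLIFY -1): 5*-1=-5, 11*-1=-11, 17*-1=-17, 23*-1=-23, 23*-1=-23 -> [-5, -11, -17, -23, -23]
Stage 4 (ABS): |-5|=5, |-11|=11, |-17|=17, |-23|=23, |-23|=23 -> [5, 11, 17, 23, 23]
Stage 5 (DIFF): s[0]=5, 11-5=6, 17-11=6, 23-17=6, 23-23=0 -> [5, 6, 6, 6, 0]

Answer: 5 6 6 6 0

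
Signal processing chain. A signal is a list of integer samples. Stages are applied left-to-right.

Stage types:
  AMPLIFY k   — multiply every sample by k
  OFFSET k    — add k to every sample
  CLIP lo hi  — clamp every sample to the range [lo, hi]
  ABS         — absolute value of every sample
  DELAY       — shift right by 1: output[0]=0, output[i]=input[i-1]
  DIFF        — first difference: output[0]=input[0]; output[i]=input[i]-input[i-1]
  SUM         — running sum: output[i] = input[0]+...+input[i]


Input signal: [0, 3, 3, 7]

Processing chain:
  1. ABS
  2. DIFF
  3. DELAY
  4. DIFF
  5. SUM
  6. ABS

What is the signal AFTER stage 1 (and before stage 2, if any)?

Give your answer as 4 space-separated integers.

Answer: 0 3 3 7

Derivation:
Input: [0, 3, 3, 7]
Stage 1 (ABS): |0|=0, |3|=3, |3|=3, |7|=7 -> [0, 3, 3, 7]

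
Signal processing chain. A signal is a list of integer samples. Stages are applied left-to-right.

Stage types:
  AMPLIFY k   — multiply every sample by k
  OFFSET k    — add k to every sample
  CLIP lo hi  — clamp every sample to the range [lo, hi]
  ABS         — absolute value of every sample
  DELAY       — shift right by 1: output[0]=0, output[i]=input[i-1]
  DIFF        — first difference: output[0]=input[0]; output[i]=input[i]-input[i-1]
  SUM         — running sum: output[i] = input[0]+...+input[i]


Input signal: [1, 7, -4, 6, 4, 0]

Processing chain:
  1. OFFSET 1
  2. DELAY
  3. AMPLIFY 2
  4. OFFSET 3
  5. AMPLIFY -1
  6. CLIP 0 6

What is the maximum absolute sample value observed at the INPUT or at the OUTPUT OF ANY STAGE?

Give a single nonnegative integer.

Input: [1, 7, -4, 6, 4, 0] (max |s|=7)
Stage 1 (OFFSET 1): 1+1=2, 7+1=8, -4+1=-3, 6+1=7, 4+1=5, 0+1=1 -> [2, 8, -3, 7, 5, 1] (max |s|=8)
Stage 2 (DELAY): [0, 2, 8, -3, 7, 5] = [0, 2, 8, -3, 7, 5] -> [0, 2, 8, -3, 7, 5] (max |s|=8)
Stage 3 (AMPLIFY 2): 0*2=0, 2*2=4, 8*2=16, -3*2=-6, 7*2=14, 5*2=10 -> [0, 4, 16, -6, 14, 10] (max |s|=16)
Stage 4 (OFFSET 3): 0+3=3, 4+3=7, 16+3=19, -6+3=-3, 14+3=17, 10+3=13 -> [3, 7, 19, -3, 17, 13] (max |s|=19)
Stage 5 (AMPLIFY -1): 3*-1=-3, 7*-1=-7, 19*-1=-19, -3*-1=3, 17*-1=-17, 13*-1=-13 -> [-3, -7, -19, 3, -17, -13] (max |s|=19)
Stage 6 (CLIP 0 6): clip(-3,0,6)=0, clip(-7,0,6)=0, clip(-19,0,6)=0, clip(3,0,6)=3, clip(-17,0,6)=0, clip(-13,0,6)=0 -> [0, 0, 0, 3, 0, 0] (max |s|=3)
Overall max amplitude: 19

Answer: 19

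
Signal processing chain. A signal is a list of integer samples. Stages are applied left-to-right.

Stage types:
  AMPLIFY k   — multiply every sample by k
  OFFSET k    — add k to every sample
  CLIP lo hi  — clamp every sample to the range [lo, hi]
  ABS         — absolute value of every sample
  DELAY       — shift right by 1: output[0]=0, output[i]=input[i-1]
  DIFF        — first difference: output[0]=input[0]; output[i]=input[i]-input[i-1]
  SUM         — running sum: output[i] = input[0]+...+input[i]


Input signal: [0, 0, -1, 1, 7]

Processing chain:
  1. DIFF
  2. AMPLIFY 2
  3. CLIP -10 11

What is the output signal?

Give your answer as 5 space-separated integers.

Answer: 0 0 -2 4 11

Derivation:
Input: [0, 0, -1, 1, 7]
Stage 1 (DIFF): s[0]=0, 0-0=0, -1-0=-1, 1--1=2, 7-1=6 -> [0, 0, -1, 2, 6]
Stage 2 (AMPLIFY 2): 0*2=0, 0*2=0, -1*2=-2, 2*2=4, 6*2=12 -> [0, 0, -2, 4, 12]
Stage 3 (CLIP -10 11): clip(0,-10,11)=0, clip(0,-10,11)=0, clip(-2,-10,11)=-2, clip(4,-10,11)=4, clip(12,-10,11)=11 -> [0, 0, -2, 4, 11]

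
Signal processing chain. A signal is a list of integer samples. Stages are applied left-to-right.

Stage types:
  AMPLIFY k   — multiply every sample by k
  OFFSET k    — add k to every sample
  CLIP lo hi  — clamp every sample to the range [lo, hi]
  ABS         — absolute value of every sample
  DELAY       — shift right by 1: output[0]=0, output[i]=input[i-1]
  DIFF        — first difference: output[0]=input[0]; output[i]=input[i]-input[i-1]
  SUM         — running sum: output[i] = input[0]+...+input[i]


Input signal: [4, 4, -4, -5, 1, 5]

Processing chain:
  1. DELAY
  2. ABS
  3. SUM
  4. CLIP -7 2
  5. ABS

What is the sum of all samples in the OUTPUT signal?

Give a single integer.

Input: [4, 4, -4, -5, 1, 5]
Stage 1 (DELAY): [0, 4, 4, -4, -5, 1] = [0, 4, 4, -4, -5, 1] -> [0, 4, 4, -4, -5, 1]
Stage 2 (ABS): |0|=0, |4|=4, |4|=4, |-4|=4, |-5|=5, |1|=1 -> [0, 4, 4, 4, 5, 1]
Stage 3 (SUM): sum[0..0]=0, sum[0..1]=4, sum[0..2]=8, sum[0..3]=12, sum[0..4]=17, sum[0..5]=18 -> [0, 4, 8, 12, 17, 18]
Stage 4 (CLIP -7 2): clip(0,-7,2)=0, clip(4,-7,2)=2, clip(8,-7,2)=2, clip(12,-7,2)=2, clip(17,-7,2)=2, clip(18,-7,2)=2 -> [0, 2, 2, 2, 2, 2]
Stage 5 (ABS): |0|=0, |2|=2, |2|=2, |2|=2, |2|=2, |2|=2 -> [0, 2, 2, 2, 2, 2]
Output sum: 10

Answer: 10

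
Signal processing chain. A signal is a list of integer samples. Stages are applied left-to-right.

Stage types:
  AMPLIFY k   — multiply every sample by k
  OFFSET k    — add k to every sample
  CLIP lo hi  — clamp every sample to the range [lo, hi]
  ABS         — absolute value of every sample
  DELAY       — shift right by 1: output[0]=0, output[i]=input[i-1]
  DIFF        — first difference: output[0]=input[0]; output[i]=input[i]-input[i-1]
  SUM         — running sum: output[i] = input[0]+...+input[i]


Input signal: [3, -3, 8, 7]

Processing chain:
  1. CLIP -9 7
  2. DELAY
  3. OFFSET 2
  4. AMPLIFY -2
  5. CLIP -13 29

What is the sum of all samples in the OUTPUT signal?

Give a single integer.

Answer: -25

Derivation:
Input: [3, -3, 8, 7]
Stage 1 (CLIP -9 7): clip(3,-9,7)=3, clip(-3,-9,7)=-3, clip(8,-9,7)=7, clip(7,-9,7)=7 -> [3, -3, 7, 7]
Stage 2 (DELAY): [0, 3, -3, 7] = [0, 3, -3, 7] -> [0, 3, -3, 7]
Stage 3 (OFFSET 2): 0+2=2, 3+2=5, -3+2=-1, 7+2=9 -> [2, 5, -1, 9]
Stage 4 (AMPLIFY -2): 2*-2=-4, 5*-2=-10, -1*-2=2, 9*-2=-18 -> [-4, -10, 2, -18]
Stage 5 (CLIP -13 29): clip(-4,-13,29)=-4, clip(-10,-13,29)=-10, clip(2,-13,29)=2, clip(-18,-13,29)=-13 -> [-4, -10, 2, -13]
Output sum: -25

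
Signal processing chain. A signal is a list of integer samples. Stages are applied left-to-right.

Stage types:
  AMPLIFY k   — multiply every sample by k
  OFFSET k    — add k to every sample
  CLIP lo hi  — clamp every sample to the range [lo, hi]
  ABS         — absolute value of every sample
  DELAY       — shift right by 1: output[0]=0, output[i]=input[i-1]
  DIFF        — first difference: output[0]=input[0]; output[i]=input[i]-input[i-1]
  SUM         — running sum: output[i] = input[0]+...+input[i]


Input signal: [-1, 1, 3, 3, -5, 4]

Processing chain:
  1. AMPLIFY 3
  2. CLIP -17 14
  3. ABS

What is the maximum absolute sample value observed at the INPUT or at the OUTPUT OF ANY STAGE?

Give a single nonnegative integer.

Answer: 15

Derivation:
Input: [-1, 1, 3, 3, -5, 4] (max |s|=5)
Stage 1 (AMPLIFY 3): -1*3=-3, 1*3=3, 3*3=9, 3*3=9, -5*3=-15, 4*3=12 -> [-3, 3, 9, 9, -15, 12] (max |s|=15)
Stage 2 (CLIP -17 14): clip(-3,-17,14)=-3, clip(3,-17,14)=3, clip(9,-17,14)=9, clip(9,-17,14)=9, clip(-15,-17,14)=-15, clip(12,-17,14)=12 -> [-3, 3, 9, 9, -15, 12] (max |s|=15)
Stage 3 (ABS): |-3|=3, |3|=3, |9|=9, |9|=9, |-15|=15, |12|=12 -> [3, 3, 9, 9, 15, 12] (max |s|=15)
Overall max amplitude: 15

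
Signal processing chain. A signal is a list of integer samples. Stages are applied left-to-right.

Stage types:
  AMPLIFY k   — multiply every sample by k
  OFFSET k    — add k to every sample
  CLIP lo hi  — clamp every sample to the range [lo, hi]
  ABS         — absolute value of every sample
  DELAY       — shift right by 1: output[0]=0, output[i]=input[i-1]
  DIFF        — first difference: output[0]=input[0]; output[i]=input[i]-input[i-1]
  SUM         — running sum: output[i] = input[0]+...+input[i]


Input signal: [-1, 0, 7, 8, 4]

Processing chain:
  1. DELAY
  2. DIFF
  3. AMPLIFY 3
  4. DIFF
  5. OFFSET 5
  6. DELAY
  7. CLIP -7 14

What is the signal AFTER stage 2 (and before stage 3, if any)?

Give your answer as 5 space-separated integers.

Input: [-1, 0, 7, 8, 4]
Stage 1 (DELAY): [0, -1, 0, 7, 8] = [0, -1, 0, 7, 8] -> [0, -1, 0, 7, 8]
Stage 2 (DIFF): s[0]=0, -1-0=-1, 0--1=1, 7-0=7, 8-7=1 -> [0, -1, 1, 7, 1]

Answer: 0 -1 1 7 1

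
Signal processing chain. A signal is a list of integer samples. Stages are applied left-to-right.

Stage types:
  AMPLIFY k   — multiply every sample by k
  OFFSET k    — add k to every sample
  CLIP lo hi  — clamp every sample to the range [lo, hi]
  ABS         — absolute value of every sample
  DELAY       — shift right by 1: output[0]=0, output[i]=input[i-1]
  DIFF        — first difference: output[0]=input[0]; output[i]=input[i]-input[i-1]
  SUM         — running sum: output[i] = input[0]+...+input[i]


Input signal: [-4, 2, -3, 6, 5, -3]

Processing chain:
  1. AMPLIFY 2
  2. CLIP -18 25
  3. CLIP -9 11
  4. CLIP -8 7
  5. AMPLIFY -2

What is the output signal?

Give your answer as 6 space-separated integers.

Answer: 16 -8 12 -14 -14 12

Derivation:
Input: [-4, 2, -3, 6, 5, -3]
Stage 1 (AMPLIFY 2): -4*2=-8, 2*2=4, -3*2=-6, 6*2=12, 5*2=10, -3*2=-6 -> [-8, 4, -6, 12, 10, -6]
Stage 2 (CLIP -18 25): clip(-8,-18,25)=-8, clip(4,-18,25)=4, clip(-6,-18,25)=-6, clip(12,-18,25)=12, clip(10,-18,25)=10, clip(-6,-18,25)=-6 -> [-8, 4, -6, 12, 10, -6]
Stage 3 (CLIP -9 11): clip(-8,-9,11)=-8, clip(4,-9,11)=4, clip(-6,-9,11)=-6, clip(12,-9,11)=11, clip(10,-9,11)=10, clip(-6,-9,11)=-6 -> [-8, 4, -6, 11, 10, -6]
Stage 4 (CLIP -8 7): clip(-8,-8,7)=-8, clip(4,-8,7)=4, clip(-6,-8,7)=-6, clip(11,-8,7)=7, clip(10,-8,7)=7, clip(-6,-8,7)=-6 -> [-8, 4, -6, 7, 7, -6]
Stage 5 (AMPLIFY -2): -8*-2=16, 4*-2=-8, -6*-2=12, 7*-2=-14, 7*-2=-14, -6*-2=12 -> [16, -8, 12, -14, -14, 12]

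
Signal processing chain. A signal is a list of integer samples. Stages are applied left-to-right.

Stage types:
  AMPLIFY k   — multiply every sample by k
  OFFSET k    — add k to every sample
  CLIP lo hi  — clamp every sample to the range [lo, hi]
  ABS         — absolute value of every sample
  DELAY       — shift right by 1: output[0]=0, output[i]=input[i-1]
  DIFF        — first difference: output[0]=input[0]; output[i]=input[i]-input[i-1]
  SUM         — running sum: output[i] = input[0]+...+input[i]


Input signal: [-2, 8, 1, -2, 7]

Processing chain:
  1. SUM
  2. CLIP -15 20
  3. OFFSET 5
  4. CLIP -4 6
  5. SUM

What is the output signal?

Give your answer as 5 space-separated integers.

Answer: 3 9 15 21 27

Derivation:
Input: [-2, 8, 1, -2, 7]
Stage 1 (SUM): sum[0..0]=-2, sum[0..1]=6, sum[0..2]=7, sum[0..3]=5, sum[0..4]=12 -> [-2, 6, 7, 5, 12]
Stage 2 (CLIP -15 20): clip(-2,-15,20)=-2, clip(6,-15,20)=6, clip(7,-15,20)=7, clip(5,-15,20)=5, clip(12,-15,20)=12 -> [-2, 6, 7, 5, 12]
Stage 3 (OFFSET 5): -2+5=3, 6+5=11, 7+5=12, 5+5=10, 12+5=17 -> [3, 11, 12, 10, 17]
Stage 4 (CLIP -4 6): clip(3,-4,6)=3, clip(11,-4,6)=6, clip(12,-4,6)=6, clip(10,-4,6)=6, clip(17,-4,6)=6 -> [3, 6, 6, 6, 6]
Stage 5 (SUM): sum[0..0]=3, sum[0..1]=9, sum[0..2]=15, sum[0..3]=21, sum[0..4]=27 -> [3, 9, 15, 21, 27]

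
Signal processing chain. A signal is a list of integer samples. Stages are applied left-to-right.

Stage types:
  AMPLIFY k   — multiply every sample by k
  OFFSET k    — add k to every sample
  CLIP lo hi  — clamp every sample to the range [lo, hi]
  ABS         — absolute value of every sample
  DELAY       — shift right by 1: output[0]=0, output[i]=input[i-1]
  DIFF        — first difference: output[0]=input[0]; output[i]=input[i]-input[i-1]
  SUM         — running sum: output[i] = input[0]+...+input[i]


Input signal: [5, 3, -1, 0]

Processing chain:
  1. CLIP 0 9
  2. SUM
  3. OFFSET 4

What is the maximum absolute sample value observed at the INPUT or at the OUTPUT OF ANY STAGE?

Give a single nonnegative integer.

Answer: 12

Derivation:
Input: [5, 3, -1, 0] (max |s|=5)
Stage 1 (CLIP 0 9): clip(5,0,9)=5, clip(3,0,9)=3, clip(-1,0,9)=0, clip(0,0,9)=0 -> [5, 3, 0, 0] (max |s|=5)
Stage 2 (SUM): sum[0..0]=5, sum[0..1]=8, sum[0..2]=8, sum[0..3]=8 -> [5, 8, 8, 8] (max |s|=8)
Stage 3 (OFFSET 4): 5+4=9, 8+4=12, 8+4=12, 8+4=12 -> [9, 12, 12, 12] (max |s|=12)
Overall max amplitude: 12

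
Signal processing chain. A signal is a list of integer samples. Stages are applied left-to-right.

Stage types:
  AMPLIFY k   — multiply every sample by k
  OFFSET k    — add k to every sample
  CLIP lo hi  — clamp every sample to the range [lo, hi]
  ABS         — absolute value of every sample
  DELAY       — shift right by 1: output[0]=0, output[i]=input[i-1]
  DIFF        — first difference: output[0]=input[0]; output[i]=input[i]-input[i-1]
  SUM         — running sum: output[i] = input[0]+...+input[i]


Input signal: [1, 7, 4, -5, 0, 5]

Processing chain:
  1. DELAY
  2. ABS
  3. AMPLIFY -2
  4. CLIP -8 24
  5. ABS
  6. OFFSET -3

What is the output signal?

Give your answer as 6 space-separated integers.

Input: [1, 7, 4, -5, 0, 5]
Stage 1 (DELAY): [0, 1, 7, 4, -5, 0] = [0, 1, 7, 4, -5, 0] -> [0, 1, 7, 4, -5, 0]
Stage 2 (ABS): |0|=0, |1|=1, |7|=7, |4|=4, |-5|=5, |0|=0 -> [0, 1, 7, 4, 5, 0]
Stage 3 (AMPLIFY -2): 0*-2=0, 1*-2=-2, 7*-2=-14, 4*-2=-8, 5*-2=-10, 0*-2=0 -> [0, -2, -14, -8, -10, 0]
Stage 4 (CLIP -8 24): clip(0,-8,24)=0, clip(-2,-8,24)=-2, clip(-14,-8,24)=-8, clip(-8,-8,24)=-8, clip(-10,-8,24)=-8, clip(0,-8,24)=0 -> [0, -2, -8, -8, -8, 0]
Stage 5 (ABS): |0|=0, |-2|=2, |-8|=8, |-8|=8, |-8|=8, |0|=0 -> [0, 2, 8, 8, 8, 0]
Stage 6 (OFFSET -3): 0+-3=-3, 2+-3=-1, 8+-3=5, 8+-3=5, 8+-3=5, 0+-3=-3 -> [-3, -1, 5, 5, 5, -3]

Answer: -3 -1 5 5 5 -3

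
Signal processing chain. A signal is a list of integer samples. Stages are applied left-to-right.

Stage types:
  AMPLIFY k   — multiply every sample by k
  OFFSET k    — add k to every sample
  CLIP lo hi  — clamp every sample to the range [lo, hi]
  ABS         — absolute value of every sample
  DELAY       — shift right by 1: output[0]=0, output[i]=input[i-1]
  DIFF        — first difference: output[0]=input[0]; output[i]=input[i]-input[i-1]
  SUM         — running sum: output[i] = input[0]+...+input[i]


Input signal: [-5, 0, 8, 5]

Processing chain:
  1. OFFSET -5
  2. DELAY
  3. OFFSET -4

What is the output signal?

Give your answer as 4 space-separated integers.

Answer: -4 -14 -9 -1

Derivation:
Input: [-5, 0, 8, 5]
Stage 1 (OFFSET -5): -5+-5=-10, 0+-5=-5, 8+-5=3, 5+-5=0 -> [-10, -5, 3, 0]
Stage 2 (DELAY): [0, -10, -5, 3] = [0, -10, -5, 3] -> [0, -10, -5, 3]
Stage 3 (OFFSET -4): 0+-4=-4, -10+-4=-14, -5+-4=-9, 3+-4=-1 -> [-4, -14, -9, -1]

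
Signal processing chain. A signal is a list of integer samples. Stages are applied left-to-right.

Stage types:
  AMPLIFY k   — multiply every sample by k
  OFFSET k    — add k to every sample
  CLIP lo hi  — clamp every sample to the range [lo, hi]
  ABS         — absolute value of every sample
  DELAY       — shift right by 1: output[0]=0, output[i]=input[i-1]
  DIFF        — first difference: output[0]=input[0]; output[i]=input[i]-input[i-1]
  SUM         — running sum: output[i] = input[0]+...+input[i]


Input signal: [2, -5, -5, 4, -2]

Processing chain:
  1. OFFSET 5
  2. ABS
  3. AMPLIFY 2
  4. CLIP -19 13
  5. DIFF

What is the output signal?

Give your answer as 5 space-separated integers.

Input: [2, -5, -5, 4, -2]
Stage 1 (OFFSET 5): 2+5=7, -5+5=0, -5+5=0, 4+5=9, -2+5=3 -> [7, 0, 0, 9, 3]
Stage 2 (ABS): |7|=7, |0|=0, |0|=0, |9|=9, |3|=3 -> [7, 0, 0, 9, 3]
Stage 3 (AMPLIFY 2): 7*2=14, 0*2=0, 0*2=0, 9*2=18, 3*2=6 -> [14, 0, 0, 18, 6]
Stage 4 (CLIP -19 13): clip(14,-19,13)=13, clip(0,-19,13)=0, clip(0,-19,13)=0, clip(18,-19,13)=13, clip(6,-19,13)=6 -> [13, 0, 0, 13, 6]
Stage 5 (DIFF): s[0]=13, 0-13=-13, 0-0=0, 13-0=13, 6-13=-7 -> [13, -13, 0, 13, -7]

Answer: 13 -13 0 13 -7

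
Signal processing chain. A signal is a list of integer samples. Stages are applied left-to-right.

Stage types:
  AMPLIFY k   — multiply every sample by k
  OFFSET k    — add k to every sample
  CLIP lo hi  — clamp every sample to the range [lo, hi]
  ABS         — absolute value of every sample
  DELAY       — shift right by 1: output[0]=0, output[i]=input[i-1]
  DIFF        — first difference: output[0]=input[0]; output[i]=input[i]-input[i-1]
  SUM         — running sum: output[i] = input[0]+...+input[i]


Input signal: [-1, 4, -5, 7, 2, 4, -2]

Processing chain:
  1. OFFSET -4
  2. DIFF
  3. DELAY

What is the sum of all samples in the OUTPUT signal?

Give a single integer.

Input: [-1, 4, -5, 7, 2, 4, -2]
Stage 1 (OFFSET -4): -1+-4=-5, 4+-4=0, -5+-4=-9, 7+-4=3, 2+-4=-2, 4+-4=0, -2+-4=-6 -> [-5, 0, -9, 3, -2, 0, -6]
Stage 2 (DIFF): s[0]=-5, 0--5=5, -9-0=-9, 3--9=12, -2-3=-5, 0--2=2, -6-0=-6 -> [-5, 5, -9, 12, -5, 2, -6]
Stage 3 (DELAY): [0, -5, 5, -9, 12, -5, 2] = [0, -5, 5, -9, 12, -5, 2] -> [0, -5, 5, -9, 12, -5, 2]
Output sum: 0

Answer: 0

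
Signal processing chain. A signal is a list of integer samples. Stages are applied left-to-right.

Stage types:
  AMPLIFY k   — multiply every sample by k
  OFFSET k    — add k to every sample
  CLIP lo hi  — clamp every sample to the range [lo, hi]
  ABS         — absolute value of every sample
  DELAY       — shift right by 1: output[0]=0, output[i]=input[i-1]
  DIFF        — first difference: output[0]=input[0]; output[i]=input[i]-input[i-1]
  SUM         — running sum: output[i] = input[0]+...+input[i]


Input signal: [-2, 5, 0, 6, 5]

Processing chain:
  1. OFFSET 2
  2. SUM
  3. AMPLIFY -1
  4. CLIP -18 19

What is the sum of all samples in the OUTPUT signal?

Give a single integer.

Input: [-2, 5, 0, 6, 5]
Stage 1 (OFFSET 2): -2+2=0, 5+2=7, 0+2=2, 6+2=8, 5+2=7 -> [0, 7, 2, 8, 7]
Stage 2 (SUM): sum[0..0]=0, sum[0..1]=7, sum[0..2]=9, sum[0..3]=17, sum[0..4]=24 -> [0, 7, 9, 17, 24]
Stage 3 (AMPLIFY -1): 0*-1=0, 7*-1=-7, 9*-1=-9, 17*-1=-17, 24*-1=-24 -> [0, -7, -9, -17, -24]
Stage 4 (CLIP -18 19): clip(0,-18,19)=0, clip(-7,-18,19)=-7, clip(-9,-18,19)=-9, clip(-17,-18,19)=-17, clip(-24,-18,19)=-18 -> [0, -7, -9, -17, -18]
Output sum: -51

Answer: -51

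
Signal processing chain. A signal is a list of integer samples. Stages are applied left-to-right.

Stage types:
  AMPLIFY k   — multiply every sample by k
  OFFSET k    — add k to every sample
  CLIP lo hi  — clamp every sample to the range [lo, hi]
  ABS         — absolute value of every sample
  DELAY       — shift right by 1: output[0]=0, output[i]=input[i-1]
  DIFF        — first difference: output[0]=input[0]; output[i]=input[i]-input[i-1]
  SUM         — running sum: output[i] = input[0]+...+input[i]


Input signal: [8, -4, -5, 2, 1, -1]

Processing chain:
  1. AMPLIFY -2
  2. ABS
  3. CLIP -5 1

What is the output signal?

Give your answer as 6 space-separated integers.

Input: [8, -4, -5, 2, 1, -1]
Stage 1 (AMPLIFY -2): 8*-2=-16, -4*-2=8, -5*-2=10, 2*-2=-4, 1*-2=-2, -1*-2=2 -> [-16, 8, 10, -4, -2, 2]
Stage 2 (ABS): |-16|=16, |8|=8, |10|=10, |-4|=4, |-2|=2, |2|=2 -> [16, 8, 10, 4, 2, 2]
Stage 3 (CLIP -5 1): clip(16,-5,1)=1, clip(8,-5,1)=1, clip(10,-5,1)=1, clip(4,-5,1)=1, clip(2,-5,1)=1, clip(2,-5,1)=1 -> [1, 1, 1, 1, 1, 1]

Answer: 1 1 1 1 1 1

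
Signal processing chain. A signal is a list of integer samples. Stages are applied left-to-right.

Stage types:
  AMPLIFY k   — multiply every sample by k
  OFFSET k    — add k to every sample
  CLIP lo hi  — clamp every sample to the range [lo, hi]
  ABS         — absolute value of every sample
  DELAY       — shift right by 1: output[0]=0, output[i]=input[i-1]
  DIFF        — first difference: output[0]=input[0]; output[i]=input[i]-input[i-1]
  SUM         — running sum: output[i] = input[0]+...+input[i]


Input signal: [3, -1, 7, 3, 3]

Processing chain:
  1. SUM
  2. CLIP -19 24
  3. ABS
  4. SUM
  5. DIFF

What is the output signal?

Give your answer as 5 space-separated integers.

Answer: 3 2 9 12 15

Derivation:
Input: [3, -1, 7, 3, 3]
Stage 1 (SUM): sum[0..0]=3, sum[0..1]=2, sum[0..2]=9, sum[0..3]=12, sum[0..4]=15 -> [3, 2, 9, 12, 15]
Stage 2 (CLIP -19 24): clip(3,-19,24)=3, clip(2,-19,24)=2, clip(9,-19,24)=9, clip(12,-19,24)=12, clip(15,-19,24)=15 -> [3, 2, 9, 12, 15]
Stage 3 (ABS): |3|=3, |2|=2, |9|=9, |12|=12, |15|=15 -> [3, 2, 9, 12, 15]
Stage 4 (SUM): sum[0..0]=3, sum[0..1]=5, sum[0..2]=14, sum[0..3]=26, sum[0..4]=41 -> [3, 5, 14, 26, 41]
Stage 5 (DIFF): s[0]=3, 5-3=2, 14-5=9, 26-14=12, 41-26=15 -> [3, 2, 9, 12, 15]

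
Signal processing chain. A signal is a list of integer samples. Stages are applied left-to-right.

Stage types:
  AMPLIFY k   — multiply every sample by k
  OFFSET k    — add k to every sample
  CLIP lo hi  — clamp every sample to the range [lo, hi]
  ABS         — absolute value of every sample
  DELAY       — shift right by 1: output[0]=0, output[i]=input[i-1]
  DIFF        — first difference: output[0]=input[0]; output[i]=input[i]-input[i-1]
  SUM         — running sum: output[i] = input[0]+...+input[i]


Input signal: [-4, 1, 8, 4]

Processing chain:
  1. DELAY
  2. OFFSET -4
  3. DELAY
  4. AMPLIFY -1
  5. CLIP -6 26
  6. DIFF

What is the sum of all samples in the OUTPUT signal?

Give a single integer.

Answer: 3

Derivation:
Input: [-4, 1, 8, 4]
Stage 1 (DELAY): [0, -4, 1, 8] = [0, -4, 1, 8] -> [0, -4, 1, 8]
Stage 2 (OFFSET -4): 0+-4=-4, -4+-4=-8, 1+-4=-3, 8+-4=4 -> [-4, -8, -3, 4]
Stage 3 (DELAY): [0, -4, -8, -3] = [0, -4, -8, -3] -> [0, -4, -8, -3]
Stage 4 (AMPLIFY -1): 0*-1=0, -4*-1=4, -8*-1=8, -3*-1=3 -> [0, 4, 8, 3]
Stage 5 (CLIP -6 26): clip(0,-6,26)=0, clip(4,-6,26)=4, clip(8,-6,26)=8, clip(3,-6,26)=3 -> [0, 4, 8, 3]
Stage 6 (DIFF): s[0]=0, 4-0=4, 8-4=4, 3-8=-5 -> [0, 4, 4, -5]
Output sum: 3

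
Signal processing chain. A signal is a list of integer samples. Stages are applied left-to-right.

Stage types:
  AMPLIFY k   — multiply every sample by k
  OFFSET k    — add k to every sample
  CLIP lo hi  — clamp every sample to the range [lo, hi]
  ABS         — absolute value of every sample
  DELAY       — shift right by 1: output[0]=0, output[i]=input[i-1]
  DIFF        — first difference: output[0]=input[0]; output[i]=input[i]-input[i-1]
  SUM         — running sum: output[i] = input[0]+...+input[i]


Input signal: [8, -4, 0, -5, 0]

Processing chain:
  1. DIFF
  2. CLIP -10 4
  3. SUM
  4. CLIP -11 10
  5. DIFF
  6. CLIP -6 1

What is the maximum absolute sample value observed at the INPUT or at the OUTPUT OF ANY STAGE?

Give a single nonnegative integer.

Answer: 12

Derivation:
Input: [8, -4, 0, -5, 0] (max |s|=8)
Stage 1 (DIFF): s[0]=8, -4-8=-12, 0--4=4, -5-0=-5, 0--5=5 -> [8, -12, 4, -5, 5] (max |s|=12)
Stage 2 (CLIP -10 4): clip(8,-10,4)=4, clip(-12,-10,4)=-10, clip(4,-10,4)=4, clip(-5,-10,4)=-5, clip(5,-10,4)=4 -> [4, -10, 4, -5, 4] (max |s|=10)
Stage 3 (SUM): sum[0..0]=4, sum[0..1]=-6, sum[0..2]=-2, sum[0..3]=-7, sum[0..4]=-3 -> [4, -6, -2, -7, -3] (max |s|=7)
Stage 4 (CLIP -11 10): clip(4,-11,10)=4, clip(-6,-11,10)=-6, clip(-2,-11,10)=-2, clip(-7,-11,10)=-7, clip(-3,-11,10)=-3 -> [4, -6, -2, -7, -3] (max |s|=7)
Stage 5 (DIFF): s[0]=4, -6-4=-10, -2--6=4, -7--2=-5, -3--7=4 -> [4, -10, 4, -5, 4] (max |s|=10)
Stage 6 (CLIP -6 1): clip(4,-6,1)=1, clip(-10,-6,1)=-6, clip(4,-6,1)=1, clip(-5,-6,1)=-5, clip(4,-6,1)=1 -> [1, -6, 1, -5, 1] (max |s|=6)
Overall max amplitude: 12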